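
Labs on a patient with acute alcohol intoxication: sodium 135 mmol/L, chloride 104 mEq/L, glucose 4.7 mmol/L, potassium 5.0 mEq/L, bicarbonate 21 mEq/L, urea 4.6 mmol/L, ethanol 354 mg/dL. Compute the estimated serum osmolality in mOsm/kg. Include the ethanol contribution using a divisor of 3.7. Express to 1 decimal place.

Calculated osmolality = 2·Na + glucose + urea + ethanol/3.7
= 2·135 + 4.7 + 4.6 + 354/3.7
= 270 + 4.70 + 4.60 + 95.68
= 374.98 mOsm/kg

375.0 mOsm/kg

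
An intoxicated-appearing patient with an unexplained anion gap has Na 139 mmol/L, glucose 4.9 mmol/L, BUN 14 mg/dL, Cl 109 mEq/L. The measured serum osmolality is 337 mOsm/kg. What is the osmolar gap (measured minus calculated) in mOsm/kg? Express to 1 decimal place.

49.1 mOsm/kg

Calculated osmolality = 2·Na + glucose + BUN/2.8
= 2·139 + 4.9 + 14/2.8
= 278 + 4.90 + 5
= 287.9 mOsm/kg ≈ 287.9 mOsm/kg
Osmolar gap = measured − calculated = 337 − 287.9 = 49.1 mOsm/kg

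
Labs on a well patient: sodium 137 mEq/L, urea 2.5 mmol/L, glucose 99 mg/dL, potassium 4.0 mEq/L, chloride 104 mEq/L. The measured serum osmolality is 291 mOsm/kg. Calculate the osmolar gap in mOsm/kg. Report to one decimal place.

9.0 mOsm/kg

Calculated osmolality = 2·Na + glucose/18 + urea
= 2·137 + 99/18 + 2.5
= 274 + 5.50 + 2.50
= 282 mOsm/kg ≈ 282.0 mOsm/kg
Osmolar gap = measured − calculated = 291 − 282.0 = 9.0 mOsm/kg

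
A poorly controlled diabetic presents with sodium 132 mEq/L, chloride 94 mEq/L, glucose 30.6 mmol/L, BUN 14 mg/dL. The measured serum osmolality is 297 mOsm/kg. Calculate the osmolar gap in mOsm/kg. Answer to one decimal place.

-2.6 mOsm/kg

Calculated osmolality = 2·Na + glucose + BUN/2.8
= 2·132 + 30.6 + 14/2.8
= 264 + 30.60 + 5
= 299.6 mOsm/kg ≈ 299.6 mOsm/kg
Osmolar gap = measured − calculated = 297 − 299.6 = -2.6 mOsm/kg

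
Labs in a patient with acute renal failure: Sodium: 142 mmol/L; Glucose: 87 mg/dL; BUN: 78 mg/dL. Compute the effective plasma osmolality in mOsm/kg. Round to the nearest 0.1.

288.8 mOsm/kg

Effective osmolality excludes urea (freely permeant across cell membranes):
2·Na + glucose/18
= 2·142 + 87/18
= 284 + 4.83
= 288.83 mOsm/kg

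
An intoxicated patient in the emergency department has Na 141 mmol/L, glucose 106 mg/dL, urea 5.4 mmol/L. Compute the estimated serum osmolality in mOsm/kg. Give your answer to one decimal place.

Calculated osmolality = 2·Na + glucose/18 + urea
= 2·141 + 106/18 + 5.4
= 282 + 5.89 + 5.40
= 293.29 mOsm/kg

293.3 mOsm/kg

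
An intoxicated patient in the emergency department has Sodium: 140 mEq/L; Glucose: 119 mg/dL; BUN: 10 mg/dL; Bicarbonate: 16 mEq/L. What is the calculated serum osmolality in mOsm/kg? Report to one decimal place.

290.2 mOsm/kg

Calculated osmolality = 2·Na + glucose/18 + BUN/2.8
= 2·140 + 119/18 + 10/2.8
= 280 + 6.61 + 3.57
= 290.18 mOsm/kg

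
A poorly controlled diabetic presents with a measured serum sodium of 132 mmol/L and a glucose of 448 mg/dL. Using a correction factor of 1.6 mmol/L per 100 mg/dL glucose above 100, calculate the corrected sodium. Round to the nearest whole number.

138 mmol/L

Corrected Na = measured Na + 1.6 · (glucose − 100)/100
= 132 + 1.6 · (448 − 100)/100
= 132 + 5.6
= 137.6 mmol/L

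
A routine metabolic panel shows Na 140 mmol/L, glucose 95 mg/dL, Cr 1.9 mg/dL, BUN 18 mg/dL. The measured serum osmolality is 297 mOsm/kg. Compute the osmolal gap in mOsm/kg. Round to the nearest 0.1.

5.3 mOsm/kg

Calculated osmolality = 2·Na + glucose/18 + BUN/2.8
= 2·140 + 95/18 + 18/2.8
= 280 + 5.28 + 6.43
= 291.71 mOsm/kg ≈ 291.7 mOsm/kg
Osmolar gap = measured − calculated = 297 − 291.7 = 5.3 mOsm/kg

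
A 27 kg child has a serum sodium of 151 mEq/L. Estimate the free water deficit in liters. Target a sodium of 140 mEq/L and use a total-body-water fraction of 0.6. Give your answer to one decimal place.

TBW = 0.6 · 27 = 16.2 L
Free water deficit = TBW · (Na/140 − 1)
= 16.2 · (151/140 − 1)
= 16.2 · 0.0786
= 1.27 L

1.3 L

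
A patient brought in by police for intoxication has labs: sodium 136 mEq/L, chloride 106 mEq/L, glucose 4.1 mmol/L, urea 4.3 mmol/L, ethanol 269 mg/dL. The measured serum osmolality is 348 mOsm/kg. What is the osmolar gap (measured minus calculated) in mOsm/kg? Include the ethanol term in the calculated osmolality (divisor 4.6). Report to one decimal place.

9.1 mOsm/kg

Calculated osmolality = 2·Na + glucose + urea + ethanol/4.6
= 2·136 + 4.1 + 4.3 + 269/4.6
= 272 + 4.10 + 4.30 + 58.48
= 338.88 mOsm/kg ≈ 338.9 mOsm/kg
Osmolar gap = measured − calculated = 348 − 338.9 = 9.1 mOsm/kg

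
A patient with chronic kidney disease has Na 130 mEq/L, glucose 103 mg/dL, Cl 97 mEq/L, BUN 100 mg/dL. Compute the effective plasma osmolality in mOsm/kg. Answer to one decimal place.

265.7 mOsm/kg

Effective osmolality excludes urea (freely permeant across cell membranes):
2·Na + glucose/18
= 2·130 + 103/18
= 260 + 5.72
= 265.72 mOsm/kg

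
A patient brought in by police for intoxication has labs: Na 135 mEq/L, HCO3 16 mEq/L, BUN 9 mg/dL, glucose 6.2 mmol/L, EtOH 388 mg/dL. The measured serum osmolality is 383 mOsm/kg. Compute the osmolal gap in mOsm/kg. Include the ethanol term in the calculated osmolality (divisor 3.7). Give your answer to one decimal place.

Calculated osmolality = 2·Na + glucose + BUN/2.8 + ethanol/3.7
= 2·135 + 6.2 + 9/2.8 + 388/3.7
= 270 + 6.20 + 3.21 + 104.86
= 384.27 mOsm/kg ≈ 384.3 mOsm/kg
Osmolar gap = measured − calculated = 383 − 384.3 = -1.3 mOsm/kg

-1.3 mOsm/kg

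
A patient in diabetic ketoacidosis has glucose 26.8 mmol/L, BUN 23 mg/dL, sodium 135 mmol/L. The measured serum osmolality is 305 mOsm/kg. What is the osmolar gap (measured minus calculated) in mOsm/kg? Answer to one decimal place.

0.0 mOsm/kg

Calculated osmolality = 2·Na + glucose + BUN/2.8
= 2·135 + 26.8 + 23/2.8
= 270 + 26.80 + 8.21
= 305.01 mOsm/kg ≈ 305.0 mOsm/kg
Osmolar gap = measured − calculated = 305 − 305.0 = 0.0 mOsm/kg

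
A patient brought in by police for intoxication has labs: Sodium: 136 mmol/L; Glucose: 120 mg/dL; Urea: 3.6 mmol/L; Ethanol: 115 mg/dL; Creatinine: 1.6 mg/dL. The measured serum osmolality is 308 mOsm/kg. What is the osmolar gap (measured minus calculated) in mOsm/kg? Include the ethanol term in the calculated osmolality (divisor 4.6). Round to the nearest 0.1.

0.7 mOsm/kg

Calculated osmolality = 2·Na + glucose/18 + urea + ethanol/4.6
= 2·136 + 120/18 + 3.6 + 115/4.6
= 272 + 6.67 + 3.60 + 25
= 307.27 mOsm/kg ≈ 307.3 mOsm/kg
Osmolar gap = measured − calculated = 308 − 307.3 = 0.7 mOsm/kg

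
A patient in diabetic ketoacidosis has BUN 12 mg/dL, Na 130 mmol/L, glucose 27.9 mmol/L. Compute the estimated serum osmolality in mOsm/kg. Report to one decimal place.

Calculated osmolality = 2·Na + glucose + BUN/2.8
= 2·130 + 27.9 + 12/2.8
= 260 + 27.90 + 4.29
= 292.19 mOsm/kg

292.2 mOsm/kg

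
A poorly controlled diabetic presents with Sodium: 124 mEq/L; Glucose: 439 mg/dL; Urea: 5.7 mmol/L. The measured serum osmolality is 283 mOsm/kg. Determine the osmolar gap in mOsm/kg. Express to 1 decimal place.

Calculated osmolality = 2·Na + glucose/18 + urea
= 2·124 + 439/18 + 5.7
= 248 + 24.39 + 5.70
= 278.09 mOsm/kg ≈ 278.1 mOsm/kg
Osmolar gap = measured − calculated = 283 − 278.1 = 4.9 mOsm/kg

4.9 mOsm/kg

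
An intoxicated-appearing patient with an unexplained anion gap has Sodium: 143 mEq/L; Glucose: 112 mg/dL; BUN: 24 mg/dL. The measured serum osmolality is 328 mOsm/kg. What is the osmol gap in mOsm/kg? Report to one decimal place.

27.2 mOsm/kg

Calculated osmolality = 2·Na + glucose/18 + BUN/2.8
= 2·143 + 112/18 + 24/2.8
= 286 + 6.22 + 8.57
= 300.79 mOsm/kg ≈ 300.8 mOsm/kg
Osmolar gap = measured − calculated = 328 − 300.8 = 27.2 mOsm/kg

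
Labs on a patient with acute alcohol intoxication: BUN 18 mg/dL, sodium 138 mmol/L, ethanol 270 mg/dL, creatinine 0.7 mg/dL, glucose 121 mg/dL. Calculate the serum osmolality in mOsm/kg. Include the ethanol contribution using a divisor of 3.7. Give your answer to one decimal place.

Calculated osmolality = 2·Na + glucose/18 + BUN/2.8 + ethanol/3.7
= 2·138 + 121/18 + 18/2.8 + 270/3.7
= 276 + 6.72 + 6.43 + 72.97
= 362.12 mOsm/kg

362.1 mOsm/kg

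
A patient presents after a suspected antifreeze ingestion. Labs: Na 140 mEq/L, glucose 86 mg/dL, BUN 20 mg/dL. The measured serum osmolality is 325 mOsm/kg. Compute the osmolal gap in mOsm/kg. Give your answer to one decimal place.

Calculated osmolality = 2·Na + glucose/18 + BUN/2.8
= 2·140 + 86/18 + 20/2.8
= 280 + 4.78 + 7.14
= 291.92 mOsm/kg ≈ 291.9 mOsm/kg
Osmolar gap = measured − calculated = 325 − 291.9 = 33.1 mOsm/kg

33.1 mOsm/kg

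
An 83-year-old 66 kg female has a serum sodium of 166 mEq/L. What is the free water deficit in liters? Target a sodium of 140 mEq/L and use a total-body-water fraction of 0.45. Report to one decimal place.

TBW = 0.45 · 66 = 29.7 L
Free water deficit = TBW · (Na/140 − 1)
= 29.7 · (166/140 − 1)
= 29.7 · 0.1857
= 5.52 L

5.5 L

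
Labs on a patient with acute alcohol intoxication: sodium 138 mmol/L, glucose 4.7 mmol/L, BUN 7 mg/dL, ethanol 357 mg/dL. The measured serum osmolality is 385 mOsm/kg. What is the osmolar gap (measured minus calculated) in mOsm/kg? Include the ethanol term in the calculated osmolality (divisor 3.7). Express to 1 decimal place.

5.3 mOsm/kg

Calculated osmolality = 2·Na + glucose + BUN/2.8 + ethanol/3.7
= 2·138 + 4.7 + 7/2.8 + 357/3.7
= 276 + 4.70 + 2.50 + 96.49
= 379.69 mOsm/kg ≈ 379.7 mOsm/kg
Osmolar gap = measured − calculated = 385 − 379.7 = 5.3 mOsm/kg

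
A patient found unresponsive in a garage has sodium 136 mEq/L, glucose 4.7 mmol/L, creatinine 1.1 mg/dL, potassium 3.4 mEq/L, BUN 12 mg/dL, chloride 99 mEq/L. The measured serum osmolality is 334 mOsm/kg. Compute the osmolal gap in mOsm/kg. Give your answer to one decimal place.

Calculated osmolality = 2·Na + glucose + BUN/2.8
= 2·136 + 4.7 + 12/2.8
= 272 + 4.70 + 4.29
= 280.99 mOsm/kg ≈ 281.0 mOsm/kg
Osmolar gap = measured − calculated = 334 − 281.0 = 53.0 mOsm/kg

53.0 mOsm/kg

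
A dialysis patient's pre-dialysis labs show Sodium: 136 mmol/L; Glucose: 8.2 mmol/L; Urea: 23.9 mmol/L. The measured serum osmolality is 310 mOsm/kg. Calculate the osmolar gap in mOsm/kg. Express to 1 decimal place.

5.9 mOsm/kg

Calculated osmolality = 2·Na + glucose + urea
= 2·136 + 8.2 + 23.9
= 272 + 8.20 + 23.90
= 304.1 mOsm/kg ≈ 304.1 mOsm/kg
Osmolar gap = measured − calculated = 310 − 304.1 = 5.9 mOsm/kg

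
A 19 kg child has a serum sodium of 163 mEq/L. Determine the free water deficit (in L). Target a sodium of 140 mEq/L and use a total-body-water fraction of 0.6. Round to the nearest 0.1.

1.9 L

TBW = 0.6 · 19 = 11.4 L
Free water deficit = TBW · (Na/140 − 1)
= 11.4 · (163/140 − 1)
= 11.4 · 0.1643
= 1.87 L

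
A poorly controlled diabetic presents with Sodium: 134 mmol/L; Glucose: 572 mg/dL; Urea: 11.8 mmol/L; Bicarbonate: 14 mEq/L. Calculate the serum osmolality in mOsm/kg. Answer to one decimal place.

311.6 mOsm/kg

Calculated osmolality = 2·Na + glucose/18 + urea
= 2·134 + 572/18 + 11.8
= 268 + 31.78 + 11.80
= 311.58 mOsm/kg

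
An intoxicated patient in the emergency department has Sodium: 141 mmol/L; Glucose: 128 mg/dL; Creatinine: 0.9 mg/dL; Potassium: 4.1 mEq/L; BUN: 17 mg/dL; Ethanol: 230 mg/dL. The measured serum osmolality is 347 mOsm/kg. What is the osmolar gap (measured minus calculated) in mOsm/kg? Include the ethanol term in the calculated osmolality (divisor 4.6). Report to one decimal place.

Calculated osmolality = 2·Na + glucose/18 + BUN/2.8 + ethanol/4.6
= 2·141 + 128/18 + 17/2.8 + 230/4.6
= 282 + 7.11 + 6.07 + 50
= 345.18 mOsm/kg ≈ 345.2 mOsm/kg
Osmolar gap = measured − calculated = 347 − 345.2 = 1.8 mOsm/kg

1.8 mOsm/kg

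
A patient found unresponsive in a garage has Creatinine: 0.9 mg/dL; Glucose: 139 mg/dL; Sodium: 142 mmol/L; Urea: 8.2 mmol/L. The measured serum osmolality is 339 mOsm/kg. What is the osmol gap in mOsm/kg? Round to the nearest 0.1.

Calculated osmolality = 2·Na + glucose/18 + urea
= 2·142 + 139/18 + 8.2
= 284 + 7.72 + 8.20
= 299.92 mOsm/kg ≈ 299.9 mOsm/kg
Osmolar gap = measured − calculated = 339 − 299.9 = 39.1 mOsm/kg

39.1 mOsm/kg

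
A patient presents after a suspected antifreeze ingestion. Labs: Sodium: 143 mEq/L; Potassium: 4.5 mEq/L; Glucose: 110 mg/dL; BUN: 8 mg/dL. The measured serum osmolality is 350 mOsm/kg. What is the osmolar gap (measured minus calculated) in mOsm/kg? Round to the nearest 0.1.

Calculated osmolality = 2·Na + glucose/18 + BUN/2.8
= 2·143 + 110/18 + 8/2.8
= 286 + 6.11 + 2.86
= 294.97 mOsm/kg ≈ 295.0 mOsm/kg
Osmolar gap = measured − calculated = 350 − 295.0 = 55.0 mOsm/kg

55.0 mOsm/kg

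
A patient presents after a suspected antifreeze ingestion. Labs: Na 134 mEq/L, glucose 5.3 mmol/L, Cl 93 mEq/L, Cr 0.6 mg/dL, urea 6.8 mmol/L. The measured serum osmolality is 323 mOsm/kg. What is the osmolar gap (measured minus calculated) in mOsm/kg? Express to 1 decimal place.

42.9 mOsm/kg

Calculated osmolality = 2·Na + glucose + urea
= 2·134 + 5.3 + 6.8
= 268 + 5.30 + 6.80
= 280.1 mOsm/kg ≈ 280.1 mOsm/kg
Osmolar gap = measured − calculated = 323 − 280.1 = 42.9 mOsm/kg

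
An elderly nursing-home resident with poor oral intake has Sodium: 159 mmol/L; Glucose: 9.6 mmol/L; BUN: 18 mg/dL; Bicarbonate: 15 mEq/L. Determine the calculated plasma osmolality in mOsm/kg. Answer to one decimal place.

334.0 mOsm/kg

Calculated osmolality = 2·Na + glucose + BUN/2.8
= 2·159 + 9.6 + 18/2.8
= 318 + 9.60 + 6.43
= 334.03 mOsm/kg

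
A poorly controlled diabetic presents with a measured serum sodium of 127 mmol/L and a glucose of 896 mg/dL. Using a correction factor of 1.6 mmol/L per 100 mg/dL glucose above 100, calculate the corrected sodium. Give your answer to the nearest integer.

Corrected Na = measured Na + 1.6 · (glucose − 100)/100
= 127 + 1.6 · (896 − 100)/100
= 127 + 12.7
= 139.7 mmol/L

140 mmol/L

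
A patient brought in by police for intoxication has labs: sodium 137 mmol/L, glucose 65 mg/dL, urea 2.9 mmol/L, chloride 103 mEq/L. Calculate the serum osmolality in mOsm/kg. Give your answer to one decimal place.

Calculated osmolality = 2·Na + glucose/18 + urea
= 2·137 + 65/18 + 2.9
= 274 + 3.61 + 2.90
= 280.51 mOsm/kg

280.5 mOsm/kg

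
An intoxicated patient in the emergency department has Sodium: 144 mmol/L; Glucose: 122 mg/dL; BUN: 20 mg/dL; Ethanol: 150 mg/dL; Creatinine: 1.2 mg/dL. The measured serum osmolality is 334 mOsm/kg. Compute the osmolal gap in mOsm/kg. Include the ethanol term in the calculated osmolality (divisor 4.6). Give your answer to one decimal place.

-0.5 mOsm/kg

Calculated osmolality = 2·Na + glucose/18 + BUN/2.8 + ethanol/4.6
= 2·144 + 122/18 + 20/2.8 + 150/4.6
= 288 + 6.78 + 7.14 + 32.61
= 334.53 mOsm/kg ≈ 334.5 mOsm/kg
Osmolar gap = measured − calculated = 334 − 334.5 = -0.5 mOsm/kg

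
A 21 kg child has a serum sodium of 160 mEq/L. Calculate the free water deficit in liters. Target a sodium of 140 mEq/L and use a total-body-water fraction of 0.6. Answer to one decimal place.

1.8 L

TBW = 0.6 · 21 = 12.6 L
Free water deficit = TBW · (Na/140 − 1)
= 12.6 · (160/140 − 1)
= 12.6 · 0.1429
= 1.8 L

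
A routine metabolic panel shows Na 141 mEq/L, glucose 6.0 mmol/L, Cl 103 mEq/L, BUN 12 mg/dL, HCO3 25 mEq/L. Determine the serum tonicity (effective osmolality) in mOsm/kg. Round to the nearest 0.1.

Effective osmolality excludes urea (freely permeant across cell membranes):
2·Na + glucose
= 2·141 + 6
= 282 + 6
= 288 mOsm/kg

288.0 mOsm/kg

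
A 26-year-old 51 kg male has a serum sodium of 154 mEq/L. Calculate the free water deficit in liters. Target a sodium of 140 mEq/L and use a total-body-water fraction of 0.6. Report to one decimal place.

TBW = 0.6 · 51 = 30.6 L
Free water deficit = TBW · (Na/140 − 1)
= 30.6 · (154/140 − 1)
= 30.6 · 0.1
= 3.06 L

3.1 L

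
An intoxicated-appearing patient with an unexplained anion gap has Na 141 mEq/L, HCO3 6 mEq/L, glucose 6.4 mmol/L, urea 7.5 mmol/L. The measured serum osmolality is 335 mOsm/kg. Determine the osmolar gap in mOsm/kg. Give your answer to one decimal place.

Calculated osmolality = 2·Na + glucose + urea
= 2·141 + 6.4 + 7.5
= 282 + 6.40 + 7.50
= 295.9 mOsm/kg ≈ 295.9 mOsm/kg
Osmolar gap = measured − calculated = 335 − 295.9 = 39.1 mOsm/kg

39.1 mOsm/kg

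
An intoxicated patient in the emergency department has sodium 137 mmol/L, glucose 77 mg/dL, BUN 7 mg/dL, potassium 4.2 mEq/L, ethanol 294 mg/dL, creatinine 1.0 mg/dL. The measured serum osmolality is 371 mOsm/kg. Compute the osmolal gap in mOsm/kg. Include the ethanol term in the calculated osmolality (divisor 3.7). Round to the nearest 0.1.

10.8 mOsm/kg

Calculated osmolality = 2·Na + glucose/18 + BUN/2.8 + ethanol/3.7
= 2·137 + 77/18 + 7/2.8 + 294/3.7
= 274 + 4.28 + 2.50 + 79.46
= 360.24 mOsm/kg ≈ 360.2 mOsm/kg
Osmolar gap = measured − calculated = 371 − 360.2 = 10.8 mOsm/kg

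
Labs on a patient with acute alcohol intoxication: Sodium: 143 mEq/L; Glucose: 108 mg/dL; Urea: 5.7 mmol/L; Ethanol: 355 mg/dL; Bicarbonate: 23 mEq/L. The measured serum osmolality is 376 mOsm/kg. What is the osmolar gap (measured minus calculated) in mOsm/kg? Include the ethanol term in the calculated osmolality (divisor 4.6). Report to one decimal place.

Calculated osmolality = 2·Na + glucose/18 + urea + ethanol/4.6
= 2·143 + 108/18 + 5.7 + 355/4.6
= 286 + 6 + 5.70 + 77.17
= 374.87 mOsm/kg ≈ 374.9 mOsm/kg
Osmolar gap = measured − calculated = 376 − 374.9 = 1.1 mOsm/kg

1.1 mOsm/kg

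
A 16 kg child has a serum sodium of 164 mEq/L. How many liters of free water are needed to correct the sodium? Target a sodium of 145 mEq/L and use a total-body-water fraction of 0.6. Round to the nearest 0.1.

1.3 L

TBW = 0.6 · 16 = 9.6 L
Free water deficit = TBW · (Na/145 − 1)
= 9.6 · (164/145 − 1)
= 9.6 · 0.131
= 1.26 L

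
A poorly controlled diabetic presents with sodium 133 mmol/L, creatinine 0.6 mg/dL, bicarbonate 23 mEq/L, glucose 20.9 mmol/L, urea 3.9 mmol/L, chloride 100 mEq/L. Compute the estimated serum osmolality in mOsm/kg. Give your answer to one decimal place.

Calculated osmolality = 2·Na + glucose + urea
= 2·133 + 20.9 + 3.9
= 266 + 20.90 + 3.90
= 290.8 mOsm/kg

290.8 mOsm/kg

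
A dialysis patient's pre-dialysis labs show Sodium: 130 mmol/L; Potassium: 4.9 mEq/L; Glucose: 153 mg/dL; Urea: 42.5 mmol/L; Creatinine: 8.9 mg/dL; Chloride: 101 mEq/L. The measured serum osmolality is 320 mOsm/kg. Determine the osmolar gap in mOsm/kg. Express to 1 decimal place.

9.0 mOsm/kg

Calculated osmolality = 2·Na + glucose/18 + urea
= 2·130 + 153/18 + 42.5
= 260 + 8.50 + 42.50
= 311 mOsm/kg ≈ 311.0 mOsm/kg
Osmolar gap = measured − calculated = 320 − 311.0 = 9.0 mOsm/kg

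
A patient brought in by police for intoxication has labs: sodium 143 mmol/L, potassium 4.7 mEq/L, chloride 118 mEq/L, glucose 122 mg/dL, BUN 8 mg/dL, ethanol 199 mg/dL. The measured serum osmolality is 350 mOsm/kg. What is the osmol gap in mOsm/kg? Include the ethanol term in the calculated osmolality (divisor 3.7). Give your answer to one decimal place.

0.6 mOsm/kg

Calculated osmolality = 2·Na + glucose/18 + BUN/2.8 + ethanol/3.7
= 2·143 + 122/18 + 8/2.8 + 199/3.7
= 286 + 6.78 + 2.86 + 53.78
= 349.42 mOsm/kg ≈ 349.4 mOsm/kg
Osmolar gap = measured − calculated = 350 − 349.4 = 0.6 mOsm/kg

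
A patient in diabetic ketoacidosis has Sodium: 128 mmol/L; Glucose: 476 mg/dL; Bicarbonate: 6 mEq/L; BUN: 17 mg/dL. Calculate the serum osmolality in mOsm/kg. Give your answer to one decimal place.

Calculated osmolality = 2·Na + glucose/18 + BUN/2.8
= 2·128 + 476/18 + 17/2.8
= 256 + 26.44 + 6.07
= 288.51 mOsm/kg

288.5 mOsm/kg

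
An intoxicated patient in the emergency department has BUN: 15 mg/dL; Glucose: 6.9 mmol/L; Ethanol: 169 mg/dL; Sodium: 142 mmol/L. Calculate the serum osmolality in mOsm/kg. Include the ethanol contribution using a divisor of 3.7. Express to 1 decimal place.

Calculated osmolality = 2·Na + glucose + BUN/2.8 + ethanol/3.7
= 2·142 + 6.9 + 15/2.8 + 169/3.7
= 284 + 6.90 + 5.36 + 45.68
= 341.94 mOsm/kg

341.9 mOsm/kg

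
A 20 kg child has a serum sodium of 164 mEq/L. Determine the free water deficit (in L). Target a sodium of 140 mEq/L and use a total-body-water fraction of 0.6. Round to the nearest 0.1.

TBW = 0.6 · 20 = 12 L
Free water deficit = TBW · (Na/140 − 1)
= 12 · (164/140 − 1)
= 12 · 0.1714
= 2.06 L

2.1 L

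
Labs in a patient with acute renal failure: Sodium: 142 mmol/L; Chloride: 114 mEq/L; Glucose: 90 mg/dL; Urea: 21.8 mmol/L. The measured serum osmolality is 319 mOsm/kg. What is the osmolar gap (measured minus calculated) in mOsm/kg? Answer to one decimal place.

8.2 mOsm/kg

Calculated osmolality = 2·Na + glucose/18 + urea
= 2·142 + 90/18 + 21.8
= 284 + 5 + 21.80
= 310.8 mOsm/kg ≈ 310.8 mOsm/kg
Osmolar gap = measured − calculated = 319 − 310.8 = 8.2 mOsm/kg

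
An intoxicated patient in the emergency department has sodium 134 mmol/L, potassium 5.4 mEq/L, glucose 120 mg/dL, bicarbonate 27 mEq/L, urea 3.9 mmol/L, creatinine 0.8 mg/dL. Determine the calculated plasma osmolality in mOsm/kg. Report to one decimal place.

Calculated osmolality = 2·Na + glucose/18 + urea
= 2·134 + 120/18 + 3.9
= 268 + 6.67 + 3.90
= 278.57 mOsm/kg

278.6 mOsm/kg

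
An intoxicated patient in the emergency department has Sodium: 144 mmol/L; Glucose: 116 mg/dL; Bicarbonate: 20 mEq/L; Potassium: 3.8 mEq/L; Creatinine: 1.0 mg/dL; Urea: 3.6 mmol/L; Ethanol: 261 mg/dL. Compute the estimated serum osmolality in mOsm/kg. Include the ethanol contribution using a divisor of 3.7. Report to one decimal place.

Calculated osmolality = 2·Na + glucose/18 + urea + ethanol/3.7
= 2·144 + 116/18 + 3.6 + 261/3.7
= 288 + 6.44 + 3.60 + 70.54
= 368.58 mOsm/kg

368.6 mOsm/kg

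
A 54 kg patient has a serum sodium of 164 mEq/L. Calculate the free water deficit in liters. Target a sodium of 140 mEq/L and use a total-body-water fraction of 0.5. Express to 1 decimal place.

TBW = 0.5 · 54 = 27 L
Free water deficit = TBW · (Na/140 − 1)
= 27 · (164/140 − 1)
= 27 · 0.1714
= 4.63 L

4.6 L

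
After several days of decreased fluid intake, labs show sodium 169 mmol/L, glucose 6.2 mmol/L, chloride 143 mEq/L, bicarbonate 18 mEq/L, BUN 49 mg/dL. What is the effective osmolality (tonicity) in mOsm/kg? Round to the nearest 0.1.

344.2 mOsm/kg

Effective osmolality excludes urea (freely permeant across cell membranes):
2·Na + glucose
= 2·169 + 6.2
= 338 + 6.2
= 344.2 mOsm/kg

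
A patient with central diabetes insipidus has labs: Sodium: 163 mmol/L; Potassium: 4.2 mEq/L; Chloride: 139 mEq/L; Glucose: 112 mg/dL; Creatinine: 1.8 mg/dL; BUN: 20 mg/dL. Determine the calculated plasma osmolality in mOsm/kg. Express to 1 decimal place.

Calculated osmolality = 2·Na + glucose/18 + BUN/2.8
= 2·163 + 112/18 + 20/2.8
= 326 + 6.22 + 7.14
= 339.36 mOsm/kg

339.4 mOsm/kg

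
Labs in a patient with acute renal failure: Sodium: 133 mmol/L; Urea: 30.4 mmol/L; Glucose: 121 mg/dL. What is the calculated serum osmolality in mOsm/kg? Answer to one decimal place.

303.1 mOsm/kg

Calculated osmolality = 2·Na + glucose/18 + urea
= 2·133 + 121/18 + 30.4
= 266 + 6.72 + 30.40
= 303.12 mOsm/kg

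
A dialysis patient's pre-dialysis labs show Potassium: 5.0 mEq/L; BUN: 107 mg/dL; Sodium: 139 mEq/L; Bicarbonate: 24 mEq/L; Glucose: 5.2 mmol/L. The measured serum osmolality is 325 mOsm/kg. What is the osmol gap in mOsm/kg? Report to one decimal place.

3.6 mOsm/kg

Calculated osmolality = 2·Na + glucose + BUN/2.8
= 2·139 + 5.2 + 107/2.8
= 278 + 5.20 + 38.21
= 321.41 mOsm/kg ≈ 321.4 mOsm/kg
Osmolar gap = measured − calculated = 325 − 321.4 = 3.6 mOsm/kg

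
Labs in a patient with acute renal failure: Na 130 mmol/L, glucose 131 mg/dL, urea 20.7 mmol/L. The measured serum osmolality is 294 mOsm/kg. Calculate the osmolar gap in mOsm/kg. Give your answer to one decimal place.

6.0 mOsm/kg

Calculated osmolality = 2·Na + glucose/18 + urea
= 2·130 + 131/18 + 20.7
= 260 + 7.28 + 20.70
= 287.98 mOsm/kg ≈ 288.0 mOsm/kg
Osmolar gap = measured − calculated = 294 − 288.0 = 6.0 mOsm/kg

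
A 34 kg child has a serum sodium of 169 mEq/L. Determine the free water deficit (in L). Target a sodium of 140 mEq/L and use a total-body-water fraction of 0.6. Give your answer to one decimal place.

TBW = 0.6 · 34 = 20.4 L
Free water deficit = TBW · (Na/140 − 1)
= 20.4 · (169/140 − 1)
= 20.4 · 0.2071
= 4.22 L

4.2 L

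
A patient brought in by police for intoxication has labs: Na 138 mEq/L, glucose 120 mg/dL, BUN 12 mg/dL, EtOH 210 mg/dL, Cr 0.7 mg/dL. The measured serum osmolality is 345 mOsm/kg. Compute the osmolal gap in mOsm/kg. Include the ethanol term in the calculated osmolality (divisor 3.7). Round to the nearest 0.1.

1.3 mOsm/kg

Calculated osmolality = 2·Na + glucose/18 + BUN/2.8 + ethanol/3.7
= 2·138 + 120/18 + 12/2.8 + 210/3.7
= 276 + 6.67 + 4.29 + 56.76
= 343.72 mOsm/kg ≈ 343.7 mOsm/kg
Osmolar gap = measured − calculated = 345 − 343.7 = 1.3 mOsm/kg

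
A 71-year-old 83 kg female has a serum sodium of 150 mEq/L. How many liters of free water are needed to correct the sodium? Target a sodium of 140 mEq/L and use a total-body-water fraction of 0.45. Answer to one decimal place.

TBW = 0.45 · 83 = 37.35 L
Free water deficit = TBW · (Na/140 − 1)
= 37.35 · (150/140 − 1)
= 37.35 · 0.0714
= 2.67 L

2.7 L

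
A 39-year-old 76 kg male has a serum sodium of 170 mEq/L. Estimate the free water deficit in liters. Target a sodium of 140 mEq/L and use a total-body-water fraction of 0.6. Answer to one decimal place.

9.8 L

TBW = 0.6 · 76 = 45.6 L
Free water deficit = TBW · (Na/140 − 1)
= 45.6 · (170/140 − 1)
= 45.6 · 0.2143
= 9.77 L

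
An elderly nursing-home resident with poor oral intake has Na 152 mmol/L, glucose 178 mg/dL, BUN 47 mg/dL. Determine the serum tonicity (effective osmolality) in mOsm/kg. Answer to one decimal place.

313.9 mOsm/kg

Effective osmolality excludes urea (freely permeant across cell membranes):
2·Na + glucose/18
= 2·152 + 178/18
= 304 + 9.89
= 313.89 mOsm/kg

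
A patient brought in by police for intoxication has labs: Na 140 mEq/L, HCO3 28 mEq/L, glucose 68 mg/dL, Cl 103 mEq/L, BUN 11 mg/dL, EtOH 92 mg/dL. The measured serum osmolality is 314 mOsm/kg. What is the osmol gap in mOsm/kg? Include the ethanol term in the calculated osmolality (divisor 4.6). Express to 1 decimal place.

Calculated osmolality = 2·Na + glucose/18 + BUN/2.8 + ethanol/4.6
= 2·140 + 68/18 + 11/2.8 + 92/4.6
= 280 + 3.78 + 3.93 + 20
= 307.71 mOsm/kg ≈ 307.7 mOsm/kg
Osmolar gap = measured − calculated = 314 − 307.7 = 6.3 mOsm/kg

6.3 mOsm/kg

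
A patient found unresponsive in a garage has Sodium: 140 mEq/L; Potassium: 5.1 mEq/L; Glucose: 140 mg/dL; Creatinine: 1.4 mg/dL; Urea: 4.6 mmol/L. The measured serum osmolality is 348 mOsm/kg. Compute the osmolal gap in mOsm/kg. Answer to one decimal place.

Calculated osmolality = 2·Na + glucose/18 + urea
= 2·140 + 140/18 + 4.6
= 280 + 7.78 + 4.60
= 292.38 mOsm/kg ≈ 292.4 mOsm/kg
Osmolar gap = measured − calculated = 348 − 292.4 = 55.6 mOsm/kg

55.6 mOsm/kg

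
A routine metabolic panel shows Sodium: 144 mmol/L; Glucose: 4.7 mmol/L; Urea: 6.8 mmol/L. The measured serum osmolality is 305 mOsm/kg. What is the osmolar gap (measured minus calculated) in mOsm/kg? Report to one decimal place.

5.5 mOsm/kg

Calculated osmolality = 2·Na + glucose + urea
= 2·144 + 4.7 + 6.8
= 288 + 4.70 + 6.80
= 299.5 mOsm/kg ≈ 299.5 mOsm/kg
Osmolar gap = measured − calculated = 305 − 299.5 = 5.5 mOsm/kg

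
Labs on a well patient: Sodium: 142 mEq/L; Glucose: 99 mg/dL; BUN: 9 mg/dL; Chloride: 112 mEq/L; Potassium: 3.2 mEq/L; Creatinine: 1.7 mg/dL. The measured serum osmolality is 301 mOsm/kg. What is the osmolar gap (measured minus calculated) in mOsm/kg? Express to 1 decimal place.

Calculated osmolality = 2·Na + glucose/18 + BUN/2.8
= 2·142 + 99/18 + 9/2.8
= 284 + 5.50 + 3.21
= 292.71 mOsm/kg ≈ 292.7 mOsm/kg
Osmolar gap = measured − calculated = 301 − 292.7 = 8.3 mOsm/kg

8.3 mOsm/kg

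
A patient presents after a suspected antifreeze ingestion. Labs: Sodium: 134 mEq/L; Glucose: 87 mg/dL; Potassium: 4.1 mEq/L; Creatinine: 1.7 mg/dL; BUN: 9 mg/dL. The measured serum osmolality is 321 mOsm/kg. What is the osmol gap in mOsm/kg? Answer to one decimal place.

Calculated osmolality = 2·Na + glucose/18 + BUN/2.8
= 2·134 + 87/18 + 9/2.8
= 268 + 4.83 + 3.21
= 276.04 mOsm/kg ≈ 276.0 mOsm/kg
Osmolar gap = measured − calculated = 321 − 276.0 = 45.0 mOsm/kg

45.0 mOsm/kg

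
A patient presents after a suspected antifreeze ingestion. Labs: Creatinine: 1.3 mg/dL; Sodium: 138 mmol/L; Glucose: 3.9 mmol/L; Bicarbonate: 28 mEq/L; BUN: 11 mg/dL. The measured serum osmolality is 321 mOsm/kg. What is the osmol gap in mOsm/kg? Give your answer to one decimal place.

37.2 mOsm/kg

Calculated osmolality = 2·Na + glucose + BUN/2.8
= 2·138 + 3.9 + 11/2.8
= 276 + 3.90 + 3.93
= 283.83 mOsm/kg ≈ 283.8 mOsm/kg
Osmolar gap = measured − calculated = 321 − 283.8 = 37.2 mOsm/kg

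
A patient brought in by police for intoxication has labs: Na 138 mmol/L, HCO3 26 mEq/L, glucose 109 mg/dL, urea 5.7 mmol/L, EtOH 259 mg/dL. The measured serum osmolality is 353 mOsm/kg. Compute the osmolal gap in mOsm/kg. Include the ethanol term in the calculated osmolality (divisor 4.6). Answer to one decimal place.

Calculated osmolality = 2·Na + glucose/18 + urea + ethanol/4.6
= 2·138 + 109/18 + 5.7 + 259/4.6
= 276 + 6.06 + 5.70 + 56.30
= 344.06 mOsm/kg ≈ 344.1 mOsm/kg
Osmolar gap = measured − calculated = 353 − 344.1 = 8.9 mOsm/kg

8.9 mOsm/kg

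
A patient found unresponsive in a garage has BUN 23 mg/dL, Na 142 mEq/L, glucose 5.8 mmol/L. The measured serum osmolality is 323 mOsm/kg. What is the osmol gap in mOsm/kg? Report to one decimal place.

Calculated osmolality = 2·Na + glucose + BUN/2.8
= 2·142 + 5.8 + 23/2.8
= 284 + 5.80 + 8.21
= 298.01 mOsm/kg ≈ 298.0 mOsm/kg
Osmolar gap = measured − calculated = 323 − 298.0 = 25.0 mOsm/kg

25.0 mOsm/kg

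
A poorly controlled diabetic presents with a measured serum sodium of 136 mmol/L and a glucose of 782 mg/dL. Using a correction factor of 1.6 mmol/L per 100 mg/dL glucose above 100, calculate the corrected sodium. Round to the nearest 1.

147 mmol/L

Corrected Na = measured Na + 1.6 · (glucose − 100)/100
= 136 + 1.6 · (782 − 100)/100
= 136 + 10.9
= 146.9 mmol/L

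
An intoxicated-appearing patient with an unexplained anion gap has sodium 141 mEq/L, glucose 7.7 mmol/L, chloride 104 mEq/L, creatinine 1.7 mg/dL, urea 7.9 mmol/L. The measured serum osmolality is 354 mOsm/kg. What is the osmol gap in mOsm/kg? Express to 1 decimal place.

Calculated osmolality = 2·Na + glucose + urea
= 2·141 + 7.7 + 7.9
= 282 + 7.70 + 7.90
= 297.6 mOsm/kg ≈ 297.6 mOsm/kg
Osmolar gap = measured − calculated = 354 − 297.6 = 56.4 mOsm/kg

56.4 mOsm/kg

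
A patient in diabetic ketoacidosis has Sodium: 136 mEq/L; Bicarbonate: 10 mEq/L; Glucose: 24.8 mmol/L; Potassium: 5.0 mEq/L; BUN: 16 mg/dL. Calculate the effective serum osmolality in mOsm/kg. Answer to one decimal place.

296.8 mOsm/kg

Effective osmolality excludes urea (freely permeant across cell membranes):
2·Na + glucose
= 2·136 + 24.8
= 272 + 24.8
= 296.8 mOsm/kg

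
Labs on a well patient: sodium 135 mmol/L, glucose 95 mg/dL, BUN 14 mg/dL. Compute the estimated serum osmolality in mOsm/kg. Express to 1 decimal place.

280.3 mOsm/kg

Calculated osmolality = 2·Na + glucose/18 + BUN/2.8
= 2·135 + 95/18 + 14/2.8
= 270 + 5.28 + 5
= 280.28 mOsm/kg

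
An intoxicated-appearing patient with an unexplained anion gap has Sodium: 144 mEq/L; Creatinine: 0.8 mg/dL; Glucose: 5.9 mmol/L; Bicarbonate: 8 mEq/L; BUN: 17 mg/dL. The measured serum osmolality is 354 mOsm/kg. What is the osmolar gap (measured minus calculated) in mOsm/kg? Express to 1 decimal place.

54.0 mOsm/kg

Calculated osmolality = 2·Na + glucose + BUN/2.8
= 2·144 + 5.9 + 17/2.8
= 288 + 5.90 + 6.07
= 299.97 mOsm/kg ≈ 300.0 mOsm/kg
Osmolar gap = measured − calculated = 354 − 300.0 = 54.0 mOsm/kg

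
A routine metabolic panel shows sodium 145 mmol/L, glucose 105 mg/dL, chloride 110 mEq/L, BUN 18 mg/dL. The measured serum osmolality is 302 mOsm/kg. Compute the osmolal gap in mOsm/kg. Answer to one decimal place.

Calculated osmolality = 2·Na + glucose/18 + BUN/2.8
= 2·145 + 105/18 + 18/2.8
= 290 + 5.83 + 6.43
= 302.26 mOsm/kg ≈ 302.3 mOsm/kg
Osmolar gap = measured − calculated = 302 − 302.3 = -0.3 mOsm/kg

-0.3 mOsm/kg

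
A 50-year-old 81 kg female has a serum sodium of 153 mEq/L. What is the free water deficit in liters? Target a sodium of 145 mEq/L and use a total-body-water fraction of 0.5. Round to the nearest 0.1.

TBW = 0.5 · 81 = 40.5 L
Free water deficit = TBW · (Na/145 − 1)
= 40.5 · (153/145 − 1)
= 40.5 · 0.0552
= 2.24 L

2.2 L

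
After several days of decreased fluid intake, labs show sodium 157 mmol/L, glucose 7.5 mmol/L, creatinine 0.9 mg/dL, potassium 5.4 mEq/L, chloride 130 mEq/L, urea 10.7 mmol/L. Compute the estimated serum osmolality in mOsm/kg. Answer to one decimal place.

Calculated osmolality = 2·Na + glucose + urea
= 2·157 + 7.5 + 10.7
= 314 + 7.50 + 10.70
= 332.2 mOsm/kg

332.2 mOsm/kg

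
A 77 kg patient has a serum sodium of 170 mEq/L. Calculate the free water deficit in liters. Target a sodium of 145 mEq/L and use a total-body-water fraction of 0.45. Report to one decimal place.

TBW = 0.45 · 77 = 34.65 L
Free water deficit = TBW · (Na/145 − 1)
= 34.65 · (170/145 − 1)
= 34.65 · 0.1724
= 5.97 L

6.0 L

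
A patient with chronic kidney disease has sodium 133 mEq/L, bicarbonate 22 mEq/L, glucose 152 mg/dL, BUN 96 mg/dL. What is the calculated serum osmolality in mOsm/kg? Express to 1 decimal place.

308.7 mOsm/kg

Calculated osmolality = 2·Na + glucose/18 + BUN/2.8
= 2·133 + 152/18 + 96/2.8
= 266 + 8.44 + 34.29
= 308.73 mOsm/kg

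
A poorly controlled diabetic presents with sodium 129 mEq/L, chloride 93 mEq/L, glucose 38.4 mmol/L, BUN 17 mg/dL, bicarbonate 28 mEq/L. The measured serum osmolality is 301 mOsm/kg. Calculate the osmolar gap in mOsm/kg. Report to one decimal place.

Calculated osmolality = 2·Na + glucose + BUN/2.8
= 2·129 + 38.4 + 17/2.8
= 258 + 38.40 + 6.07
= 302.47 mOsm/kg ≈ 302.5 mOsm/kg
Osmolar gap = measured − calculated = 301 − 302.5 = -1.5 mOsm/kg

-1.5 mOsm/kg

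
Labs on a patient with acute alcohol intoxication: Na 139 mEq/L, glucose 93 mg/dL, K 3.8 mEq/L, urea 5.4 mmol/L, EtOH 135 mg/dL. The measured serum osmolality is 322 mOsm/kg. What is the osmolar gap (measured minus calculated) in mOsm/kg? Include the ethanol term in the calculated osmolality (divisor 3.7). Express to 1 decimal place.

Calculated osmolality = 2·Na + glucose/18 + urea + ethanol/3.7
= 2·139 + 93/18 + 5.4 + 135/3.7
= 278 + 5.17 + 5.40 + 36.49
= 325.06 mOsm/kg ≈ 325.1 mOsm/kg
Osmolar gap = measured − calculated = 322 − 325.1 = -3.1 mOsm/kg

-3.1 mOsm/kg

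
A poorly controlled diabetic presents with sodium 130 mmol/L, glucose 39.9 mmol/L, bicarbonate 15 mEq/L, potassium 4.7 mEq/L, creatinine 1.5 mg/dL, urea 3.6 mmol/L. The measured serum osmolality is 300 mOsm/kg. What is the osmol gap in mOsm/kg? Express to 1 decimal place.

-3.5 mOsm/kg

Calculated osmolality = 2·Na + glucose + urea
= 2·130 + 39.9 + 3.6
= 260 + 39.90 + 3.60
= 303.5 mOsm/kg ≈ 303.5 mOsm/kg
Osmolar gap = measured − calculated = 300 − 303.5 = -3.5 mOsm/kg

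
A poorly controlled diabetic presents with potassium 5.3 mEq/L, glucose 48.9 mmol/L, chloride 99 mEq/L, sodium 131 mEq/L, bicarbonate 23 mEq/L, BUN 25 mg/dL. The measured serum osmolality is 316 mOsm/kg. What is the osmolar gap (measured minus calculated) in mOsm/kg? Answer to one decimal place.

-3.8 mOsm/kg

Calculated osmolality = 2·Na + glucose + BUN/2.8
= 2·131 + 48.9 + 25/2.8
= 262 + 48.90 + 8.93
= 319.83 mOsm/kg ≈ 319.8 mOsm/kg
Osmolar gap = measured − calculated = 316 − 319.8 = -3.8 mOsm/kg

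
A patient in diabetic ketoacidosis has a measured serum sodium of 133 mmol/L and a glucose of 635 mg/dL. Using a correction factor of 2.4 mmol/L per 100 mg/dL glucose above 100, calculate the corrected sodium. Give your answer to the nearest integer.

146 mmol/L

Corrected Na = measured Na + 2.4 · (glucose − 100)/100
= 133 + 2.4 · (635 − 100)/100
= 133 + 12.8
= 145.8 mmol/L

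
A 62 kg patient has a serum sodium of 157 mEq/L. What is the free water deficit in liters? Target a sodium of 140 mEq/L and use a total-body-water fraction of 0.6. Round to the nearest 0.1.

TBW = 0.6 · 62 = 37.2 L
Free water deficit = TBW · (Na/140 − 1)
= 37.2 · (157/140 − 1)
= 37.2 · 0.1214
= 4.52 L

4.5 L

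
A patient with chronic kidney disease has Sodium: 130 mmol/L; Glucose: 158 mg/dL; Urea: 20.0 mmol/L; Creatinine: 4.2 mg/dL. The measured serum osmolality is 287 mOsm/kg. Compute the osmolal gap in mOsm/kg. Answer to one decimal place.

-1.8 mOsm/kg

Calculated osmolality = 2·Na + glucose/18 + urea
= 2·130 + 158/18 + 20
= 260 + 8.78 + 20
= 288.78 mOsm/kg ≈ 288.8 mOsm/kg
Osmolar gap = measured − calculated = 287 − 288.8 = -1.8 mOsm/kg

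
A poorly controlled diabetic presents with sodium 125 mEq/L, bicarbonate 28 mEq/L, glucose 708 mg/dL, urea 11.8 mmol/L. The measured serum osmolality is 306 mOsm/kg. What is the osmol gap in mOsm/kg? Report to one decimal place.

4.9 mOsm/kg

Calculated osmolality = 2·Na + glucose/18 + urea
= 2·125 + 708/18 + 11.8
= 250 + 39.33 + 11.80
= 301.13 mOsm/kg ≈ 301.1 mOsm/kg
Osmolar gap = measured − calculated = 306 − 301.1 = 4.9 mOsm/kg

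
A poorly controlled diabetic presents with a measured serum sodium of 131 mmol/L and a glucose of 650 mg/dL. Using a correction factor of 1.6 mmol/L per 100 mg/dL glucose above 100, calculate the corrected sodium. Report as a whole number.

140 mmol/L

Corrected Na = measured Na + 1.6 · (glucose − 100)/100
= 131 + 1.6 · (650 − 100)/100
= 131 + 8.8
= 139.8 mmol/L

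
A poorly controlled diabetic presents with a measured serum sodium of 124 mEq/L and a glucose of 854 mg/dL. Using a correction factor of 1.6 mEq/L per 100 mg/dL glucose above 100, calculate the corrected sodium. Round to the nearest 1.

Corrected Na = measured Na + 1.6 · (glucose − 100)/100
= 124 + 1.6 · (854 − 100)/100
= 124 + 12.1
= 136.1 mEq/L

136 mEq/L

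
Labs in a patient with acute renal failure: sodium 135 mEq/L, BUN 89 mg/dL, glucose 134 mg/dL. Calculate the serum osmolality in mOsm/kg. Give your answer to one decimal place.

309.2 mOsm/kg

Calculated osmolality = 2·Na + glucose/18 + BUN/2.8
= 2·135 + 134/18 + 89/2.8
= 270 + 7.44 + 31.79
= 309.23 mOsm/kg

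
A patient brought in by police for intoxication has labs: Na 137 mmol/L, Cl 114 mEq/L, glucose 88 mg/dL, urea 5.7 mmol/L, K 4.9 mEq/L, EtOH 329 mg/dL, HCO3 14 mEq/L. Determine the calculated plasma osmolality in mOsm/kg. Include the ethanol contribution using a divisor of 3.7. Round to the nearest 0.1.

Calculated osmolality = 2·Na + glucose/18 + urea + ethanol/3.7
= 2·137 + 88/18 + 5.7 + 329/3.7
= 274 + 4.89 + 5.70 + 88.92
= 373.51 mOsm/kg

373.5 mOsm/kg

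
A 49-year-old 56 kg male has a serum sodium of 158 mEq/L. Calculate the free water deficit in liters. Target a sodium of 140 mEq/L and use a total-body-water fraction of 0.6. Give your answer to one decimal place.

4.3 L

TBW = 0.6 · 56 = 33.6 L
Free water deficit = TBW · (Na/140 − 1)
= 33.6 · (158/140 − 1)
= 33.6 · 0.1286
= 4.32 L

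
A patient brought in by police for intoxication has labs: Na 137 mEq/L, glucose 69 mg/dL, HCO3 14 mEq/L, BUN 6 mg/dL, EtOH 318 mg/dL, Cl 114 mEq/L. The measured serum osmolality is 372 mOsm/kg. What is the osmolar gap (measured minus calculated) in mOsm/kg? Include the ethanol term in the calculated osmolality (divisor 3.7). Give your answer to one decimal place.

Calculated osmolality = 2·Na + glucose/18 + BUN/2.8 + ethanol/3.7
= 2·137 + 69/18 + 6/2.8 + 318/3.7
= 274 + 3.83 + 2.14 + 85.95
= 365.92 mOsm/kg ≈ 365.9 mOsm/kg
Osmolar gap = measured − calculated = 372 − 365.9 = 6.1 mOsm/kg

6.1 mOsm/kg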